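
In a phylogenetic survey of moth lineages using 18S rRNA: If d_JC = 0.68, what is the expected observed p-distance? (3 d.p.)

0.447

p = (3/4)(1 − e^(−4d/3)) = 0.75 × (1 − e^(-0.906667)) = 0.75 × (1 − 0.403868) = 0.447099.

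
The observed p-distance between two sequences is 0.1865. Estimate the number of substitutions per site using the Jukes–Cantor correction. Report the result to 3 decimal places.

0.214

d = −(3/4) ln(1 − 4p/3) = −0.75 ln(1 − 0.248667) = −0.75 ln(0.751333)
  = −0.75 × (-0.285906) = 0.214430 substitutions/site.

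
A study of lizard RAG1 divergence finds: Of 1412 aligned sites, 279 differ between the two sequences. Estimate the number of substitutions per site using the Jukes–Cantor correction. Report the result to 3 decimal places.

p = 279/1412 ≈ 0.197592.
d = −(3/4) ln(1 − 4p/3) = −0.75 ln(1 − 0.263456) = −0.75 ln(0.736544)
  = −0.75 × (-0.305786) = 0.229340 substitutions/site.

0.229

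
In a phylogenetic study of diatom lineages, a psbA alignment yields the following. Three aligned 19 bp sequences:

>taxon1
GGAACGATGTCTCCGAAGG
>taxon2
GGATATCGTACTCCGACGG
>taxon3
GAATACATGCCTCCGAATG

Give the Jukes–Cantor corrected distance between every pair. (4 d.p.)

d(taxon1,taxon2) = 0.6181, d(taxon1,taxon3) = 0.4099, d(taxon2,taxon3) = 0.6181

taxon1–taxon2: 8/19 sites differ → p ≈ 0.421053, d = −0.75 ln(1 − 0.561404) = 0.618132 ≈ 0.6181.
taxon1–taxon3: 6/19 sites differ → p ≈ 0.315789, d = −0.75 ln(1 − 0.421052) = 0.409907 ≈ 0.4099.
taxon2–taxon3: 8/19 sites differ → p ≈ 0.421053, d = −0.75 ln(1 − 0.561404) = 0.618132 ≈ 0.6181.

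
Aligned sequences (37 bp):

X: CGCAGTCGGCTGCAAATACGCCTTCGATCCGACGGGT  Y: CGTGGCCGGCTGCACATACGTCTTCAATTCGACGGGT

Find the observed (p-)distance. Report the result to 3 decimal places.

The sequences differ at 7 of 37 positions (sites 3, 4, 6, 15, 21, 26, 29).
p = 7/37 = 0.189189… ≈ 0.189 (to 3 d.p.).

0.189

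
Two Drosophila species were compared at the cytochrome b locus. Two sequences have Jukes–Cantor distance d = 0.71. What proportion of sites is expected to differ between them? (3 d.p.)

p = (3/4)(1 − e^(−4d/3)) = 0.75 × (1 − e^(-0.946667)) = 0.75 × (1 − 0.388032) = 0.458976.

0.459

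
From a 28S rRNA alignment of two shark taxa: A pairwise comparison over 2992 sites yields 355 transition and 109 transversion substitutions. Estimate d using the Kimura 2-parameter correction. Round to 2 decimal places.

0.18

P = 355/2992 ≈ 0.11865 and Q = 109/2992 ≈ 0.03643.
Under the Kimura two-parameter model, d = −½ ln(1 − 2P − Q) − ¼ ln(1 − 2Q).
1 − 2P − Q = 0.72627, giving −½ ln(0.72627) = 0.159917.
1 − 2Q = 0.92714, giving −¼ ln(0.92714) = 0.018913.
d = 0.159917 + 0.018913 = 0.178830.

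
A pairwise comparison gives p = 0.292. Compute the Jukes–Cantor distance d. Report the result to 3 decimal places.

d = −(3/4) ln(1 − 4p/3) = −0.75 ln(1 − 0.389333) = −0.75 ln(0.610667)
  = −0.75 × (-0.493203) = 0.369902 substitutions/site.

0.370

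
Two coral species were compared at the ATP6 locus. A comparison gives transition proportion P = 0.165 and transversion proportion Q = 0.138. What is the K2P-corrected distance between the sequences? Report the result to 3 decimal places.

0.396

Under the Kimura two-parameter model, d = −½ ln(1 − 2P − Q) − ¼ ln(1 − 2Q).
1 − 2P − Q = 0.532, giving −½ ln(0.532) = 0.315556.
1 − 2Q = 0.724, giving −¼ ln(0.724) = 0.080741.
d = 0.315556 + 0.080741 = 0.396297.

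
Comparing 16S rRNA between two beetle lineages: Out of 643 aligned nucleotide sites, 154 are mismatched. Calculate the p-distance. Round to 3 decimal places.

0.240

p = 154/643 = 0.239502… ≈ 0.240 (to 3 d.p.).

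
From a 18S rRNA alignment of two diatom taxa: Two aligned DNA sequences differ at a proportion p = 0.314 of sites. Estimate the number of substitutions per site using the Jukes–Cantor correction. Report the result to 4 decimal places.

d = −(3/4) ln(1 − 4p/3) = −0.75 ln(1 − 0.418667) = −0.75 ln(0.581333)
  = −0.75 × (-0.542432) = 0.406824 substitutions/site.

0.4068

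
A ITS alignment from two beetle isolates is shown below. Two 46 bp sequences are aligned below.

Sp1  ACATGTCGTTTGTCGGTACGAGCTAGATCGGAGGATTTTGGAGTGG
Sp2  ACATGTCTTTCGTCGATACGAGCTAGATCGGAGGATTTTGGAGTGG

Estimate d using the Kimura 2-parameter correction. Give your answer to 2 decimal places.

0.07

Of 46 sites, 2 differences are transitions and 1 are transversions, so P = 2/46 ≈ 0.043478 and Q = 1/46 ≈ 0.021739.
Under the Kimura two-parameter model, d = −½ ln(1 − 2P − Q) − ¼ ln(1 − 2Q).
1 − 2P − Q = 0.891305, giving −½ ln(0.891305) = 0.057534.
1 − 2Q = 0.956522, giving −¼ ln(0.956522) = 0.011113.
d = 0.057534 + 0.011113 = 0.068647.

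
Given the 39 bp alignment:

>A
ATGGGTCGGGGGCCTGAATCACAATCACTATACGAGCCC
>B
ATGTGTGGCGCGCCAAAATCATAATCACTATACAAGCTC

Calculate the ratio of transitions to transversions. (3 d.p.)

0.800

Transitions are A↔G and C↔T; transversions are all other mismatches.
Transitions: 4. Transversions: 5.
R = 4/5 = 0.800.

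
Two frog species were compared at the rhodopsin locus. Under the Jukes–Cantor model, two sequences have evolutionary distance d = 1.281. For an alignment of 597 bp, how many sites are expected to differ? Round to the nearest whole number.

367

Invert JC69: p = (3/4)(1 − e^(−4d/3)) = 0.75 × (1 − e^(-1.708)) = 0.75 × (1 − 0.181228) = 0.614079.
Expected differing sites = pL ≈ 0.614079 × 597 = 366.605163 ≈ 367.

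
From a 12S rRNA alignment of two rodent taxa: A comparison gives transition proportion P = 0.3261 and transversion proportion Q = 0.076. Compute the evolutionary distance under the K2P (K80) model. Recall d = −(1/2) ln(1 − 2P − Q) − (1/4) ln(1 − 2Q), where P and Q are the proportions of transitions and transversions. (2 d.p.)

Under the Kimura two-parameter model, d = −½ ln(1 − 2P − Q) − ¼ ln(1 − 2Q).
1 − 2P − Q = 0.2718, giving −½ ln(0.2718) = 0.651344.
1 − 2Q = 0.848, giving −¼ ln(0.848) = 0.041219.
d = 0.651344 + 0.041219 = 0.692563.

0.69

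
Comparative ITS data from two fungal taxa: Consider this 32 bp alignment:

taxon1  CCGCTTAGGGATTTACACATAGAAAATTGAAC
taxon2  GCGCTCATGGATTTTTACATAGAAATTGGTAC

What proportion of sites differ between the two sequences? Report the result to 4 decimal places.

0.2500

The sequences differ at 8 of 32 positions (sites 1, 6, 8, 15, 16, 26, 28, 30).
p = 8/32 = 0.2500.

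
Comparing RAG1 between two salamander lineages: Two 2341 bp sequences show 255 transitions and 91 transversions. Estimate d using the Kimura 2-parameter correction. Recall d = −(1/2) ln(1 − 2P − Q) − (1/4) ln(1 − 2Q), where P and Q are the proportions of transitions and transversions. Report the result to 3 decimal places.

0.169

P = 255/2341 ≈ 0.108928 and Q = 91/2341 ≈ 0.038872.
Under the Kimura two-parameter model, d = −½ ln(1 − 2P − Q) − ¼ ln(1 − 2Q).
1 − 2P − Q = 0.743272, giving −½ ln(0.743272) = 0.148347.
1 − 2Q = 0.922256, giving −¼ ln(0.922256) = 0.020233.
d = 0.148347 + 0.020233 = 0.168580.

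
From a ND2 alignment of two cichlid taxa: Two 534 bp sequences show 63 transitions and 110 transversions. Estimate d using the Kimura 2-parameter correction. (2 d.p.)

P = 63/534 ≈ 0.117978 and Q = 110/534 ≈ 0.205993.
Under the Kimura two-parameter model, d = −½ ln(1 − 2P − Q) − ¼ ln(1 − 2Q).
1 − 2P − Q = 0.558051, giving −½ ln(0.558051) = 0.291652.
1 − 2Q = 0.588014, giving −¼ ln(0.588014) = 0.132751.
d = 0.291652 + 0.132751 = 0.424403.

0.42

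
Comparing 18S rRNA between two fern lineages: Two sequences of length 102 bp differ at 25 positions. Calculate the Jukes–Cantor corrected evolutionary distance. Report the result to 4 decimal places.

0.2968

p = 25/102 ≈ 0.245098.
d = −(3/4) ln(1 − 4p/3) = −0.75 ln(1 − 0.326797) = −0.75 ln(0.673203)
  = −0.75 × (-0.395708) = 0.296781 substitutions/site.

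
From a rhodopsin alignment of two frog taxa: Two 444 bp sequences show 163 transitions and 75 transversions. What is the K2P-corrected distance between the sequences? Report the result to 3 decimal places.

P = 163/444 ≈ 0.367117 and Q = 75/444 ≈ 0.168919.
Under the Kimura two-parameter model, d = −½ ln(1 − 2P − Q) − ¼ ln(1 − 2Q).
1 − 2P − Q = 0.096847, giving −½ ln(0.096847) = 1.167311.
1 − 2Q = 0.662162, giving −¼ ln(0.662162) = 0.103061.
d = 1.167311 + 0.103061 = 1.270372.

1.270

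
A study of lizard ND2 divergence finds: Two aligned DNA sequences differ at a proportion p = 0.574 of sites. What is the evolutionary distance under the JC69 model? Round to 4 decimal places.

1.0872

d = −(3/4) ln(1 − 4p/3) = −0.75 ln(1 − 0.765333) = −0.75 ln(0.234667)
  = −0.75 × (-1.449588) = 1.087191 substitutions/site.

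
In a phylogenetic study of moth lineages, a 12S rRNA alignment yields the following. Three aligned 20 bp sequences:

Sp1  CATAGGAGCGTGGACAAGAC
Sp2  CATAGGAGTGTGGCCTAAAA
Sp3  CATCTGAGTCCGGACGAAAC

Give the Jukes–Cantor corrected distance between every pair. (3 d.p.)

Sp1–Sp2: 5/20 sites differ → p = 0.25, d = −0.75 ln(1 − 0.333333) = 0.304098 ≈ 0.304.
Sp1–Sp3: 7/20 sites differ → p = 0.35, d = −0.75 ln(1 − 0.466667) = 0.471457 ≈ 0.471.
Sp2–Sp3: 7/20 sites differ → p = 0.35, d = −0.75 ln(1 − 0.466667) = 0.471457 ≈ 0.471.

d(Sp1,Sp2) = 0.304, d(Sp1,Sp3) = 0.471, d(Sp2,Sp3) = 0.471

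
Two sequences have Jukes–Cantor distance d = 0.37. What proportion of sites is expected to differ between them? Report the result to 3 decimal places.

p = (3/4)(1 − e^(−4d/3)) = 0.75 × (1 − e^(-0.493333)) = 0.75 × (1 − 0.610588) = 0.292059.

0.292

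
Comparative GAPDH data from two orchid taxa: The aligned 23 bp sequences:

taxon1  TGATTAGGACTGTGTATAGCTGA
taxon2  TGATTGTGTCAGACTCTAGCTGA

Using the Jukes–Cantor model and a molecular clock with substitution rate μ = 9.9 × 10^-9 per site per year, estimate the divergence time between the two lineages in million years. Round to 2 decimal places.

The sequences differ at 7 of 23 sites (6, 7, 9, 11, 13, 14, 16), so p = 7/23 ≈ 0.304348.
d = −(3/4) ln(1 − 4p/3) = −0.75 ln(1 − 0.405797) = −0.75 ln(0.594203)
  = −0.75 × (-0.520534) = 0.390401 substitutions/site.
Under a molecular clock d = 2μt, so t = d/(2μ) = 0.390401 / (2 × 9.9 × 10^-9) = 19.72 million years.

19.72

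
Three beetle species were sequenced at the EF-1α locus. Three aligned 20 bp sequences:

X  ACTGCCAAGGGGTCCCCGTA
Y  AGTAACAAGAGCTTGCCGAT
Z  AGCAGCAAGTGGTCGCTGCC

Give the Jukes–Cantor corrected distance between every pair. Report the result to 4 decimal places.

X–Y: 9/20 sites differ → p = 0.45, d = −0.75 ln(1 − 0.6) = 0.687218 ≈ 0.6872.
X–Z: 9/20 sites differ → p = 0.45, d = −0.75 ln(1 − 0.6) = 0.687218 ≈ 0.6872.
Y–Z: 8/20 sites differ → p = 0.4, d = −0.75 ln(1 − 0.533333) = 0.571605 ≈ 0.5716.

d(X,Y) = 0.6872, d(X,Z) = 0.6872, d(Y,Z) = 0.5716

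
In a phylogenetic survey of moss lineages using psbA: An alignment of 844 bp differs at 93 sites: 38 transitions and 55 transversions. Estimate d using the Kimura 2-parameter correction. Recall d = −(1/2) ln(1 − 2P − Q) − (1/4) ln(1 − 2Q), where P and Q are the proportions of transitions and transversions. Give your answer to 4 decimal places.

0.1192

P = 38/844 ≈ 0.045024 and Q = 55/844 ≈ 0.065166.
Under the Kimura two-parameter model, d = −½ ln(1 − 2P − Q) − ¼ ln(1 − 2Q).
1 − 2P − Q = 0.844786, giving −½ ln(0.844786) = 0.084336.
1 − 2Q = 0.869668, giving −¼ ln(0.869668) = 0.034911.
d = 0.084336 + 0.034911 = 0.119247.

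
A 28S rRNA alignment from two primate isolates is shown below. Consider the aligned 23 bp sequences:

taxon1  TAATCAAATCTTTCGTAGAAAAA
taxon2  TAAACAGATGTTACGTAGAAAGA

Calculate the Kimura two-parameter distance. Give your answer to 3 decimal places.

Of 23 sites, 2 differences are transitions and 3 are transversions, so P = 2/23 ≈ 0.086957 and Q = 3/23 ≈ 0.130435.
Under the Kimura two-parameter model, d = −½ ln(1 − 2P − Q) − ¼ ln(1 − 2Q).
1 − 2P − Q = 0.695651, giving −½ ln(0.695651) = 0.181454.
1 − 2Q = 0.73913, giving −¼ ln(0.73913) = 0.075570.
d = 0.181454 + 0.075570 = 0.257024.

0.257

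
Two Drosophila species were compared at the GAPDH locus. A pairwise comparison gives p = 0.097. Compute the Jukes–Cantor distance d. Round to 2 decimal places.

0.10

d = −(3/4) ln(1 − 4p/3) = −0.75 ln(1 − 0.129333) = −0.75 ln(0.870667)
  = −0.75 × (-0.138496) = 0.103872 substitutions/site.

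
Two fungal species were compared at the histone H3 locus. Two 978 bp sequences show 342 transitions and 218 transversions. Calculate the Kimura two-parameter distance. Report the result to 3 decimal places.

P = 342/978 ≈ 0.349693 and Q = 218/978 ≈ 0.222904.
Under the Kimura two-parameter model, d = −½ ln(1 − 2P − Q) − ¼ ln(1 − 2Q).
1 − 2P − Q = 0.07771, giving −½ ln(0.07771) = 1.277386.
1 − 2Q = 0.554192, giving −¼ ln(0.554192) = 0.147561.
d = 1.277386 + 0.147561 = 1.424947.

1.425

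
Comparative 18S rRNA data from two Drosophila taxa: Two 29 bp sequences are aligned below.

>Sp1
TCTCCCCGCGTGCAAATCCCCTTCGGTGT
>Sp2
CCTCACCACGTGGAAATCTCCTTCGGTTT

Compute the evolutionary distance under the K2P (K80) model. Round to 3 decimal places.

0.244

Of 29 sites, 3 differences are transitions and 3 are transversions, so P = 3/29 ≈ 0.103448 and Q = 3/29 ≈ 0.103448.
Under the Kimura two-parameter model, d = −½ ln(1 − 2P − Q) − ¼ ln(1 − 2Q).
1 − 2P − Q = 0.689656, giving −½ ln(0.689656) = 0.185781.
1 − 2Q = 0.793104, giving −¼ ln(0.793104) = 0.057950.
d = 0.185781 + 0.057950 = 0.243731.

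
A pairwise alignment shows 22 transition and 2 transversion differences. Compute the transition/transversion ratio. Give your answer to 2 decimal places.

R = 22/2 = 11.00.

11.00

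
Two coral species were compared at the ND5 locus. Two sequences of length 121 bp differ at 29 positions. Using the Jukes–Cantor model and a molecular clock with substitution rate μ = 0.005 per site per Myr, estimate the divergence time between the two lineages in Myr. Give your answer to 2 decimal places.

28.88

p = 29/121 ≈ 0.239669.
d = −(3/4) ln(1 − 4p/3) = −0.75 ln(1 − 0.319559) = −0.75 ln(0.680441)
  = −0.75 × (-0.385014) = 0.288761 substitutions/site.
Under a molecular clock d = 2μt, so t = d/(2μ) = 0.288761 / (2 × 0.005) = 28.88 Myr.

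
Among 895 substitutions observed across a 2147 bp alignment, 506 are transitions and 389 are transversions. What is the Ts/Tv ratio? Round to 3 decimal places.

1.301

R = 506/389 = 1.300771… ≈ 1.301 (to 3 d.p.).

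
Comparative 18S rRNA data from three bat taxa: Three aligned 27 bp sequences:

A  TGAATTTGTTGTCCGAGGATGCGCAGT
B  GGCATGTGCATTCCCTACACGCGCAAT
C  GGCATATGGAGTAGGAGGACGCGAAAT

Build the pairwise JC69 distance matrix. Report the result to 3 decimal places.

A–B: 12/27 sites differ → p ≈ 0.444444, d = −0.75 ln(1 − 0.592592) = 0.673455 ≈ 0.673.
A–C: 10/27 sites differ → p ≈ 0.37037, d = −0.75 ln(1 − 0.493827) = 0.510658 ≈ 0.511.
B–C: 10/27 sites differ → p ≈ 0.37037, d = −0.75 ln(1 − 0.493827) = 0.510658 ≈ 0.511.

d(A,B) = 0.673, d(A,C) = 0.511, d(B,C) = 0.511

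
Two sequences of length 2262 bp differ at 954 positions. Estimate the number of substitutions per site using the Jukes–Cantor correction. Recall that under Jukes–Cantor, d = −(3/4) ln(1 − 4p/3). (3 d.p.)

0.620

p = 954/2262 ≈ 0.421751.
d = −(3/4) ln(1 − 4p/3) = −0.75 ln(1 − 0.562335) = −0.75 ln(0.437665)
  = −0.75 × (-0.826302) = 0.619727 substitutions/site.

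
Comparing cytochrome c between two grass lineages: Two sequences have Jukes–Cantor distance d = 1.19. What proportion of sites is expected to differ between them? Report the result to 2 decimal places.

p = (3/4)(1 − e^(−4d/3)) = 0.75 × (1 − e^(-1.586667)) = 0.75 × (1 − 0.204606) = 0.596546.

0.60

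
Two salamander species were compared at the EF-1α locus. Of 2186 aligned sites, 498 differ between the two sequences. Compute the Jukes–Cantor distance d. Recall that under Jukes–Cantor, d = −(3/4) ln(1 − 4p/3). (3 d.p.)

0.272

p = 498/2186 ≈ 0.227813.
d = −(3/4) ln(1 − 4p/3) = −0.75 ln(1 − 0.303751) = −0.75 ln(0.696249)
  = −0.75 × (-0.362048) = 0.271536 substitutions/site.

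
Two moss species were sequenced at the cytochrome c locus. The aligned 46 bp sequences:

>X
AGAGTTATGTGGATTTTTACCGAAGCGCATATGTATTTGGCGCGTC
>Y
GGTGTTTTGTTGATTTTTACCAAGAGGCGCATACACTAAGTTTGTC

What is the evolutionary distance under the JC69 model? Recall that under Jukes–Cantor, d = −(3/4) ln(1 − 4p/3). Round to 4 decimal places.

The sequences differ at 18 of 46 sites, so p = 18/46 ≈ 0.391304.
d = −(3/4) ln(1 − 4p/3) = −0.75 ln(1 − 0.521739) = −0.75 ln(0.478261)
  = −0.75 × (-0.737599) = 0.553199 substitutions/site.

0.5532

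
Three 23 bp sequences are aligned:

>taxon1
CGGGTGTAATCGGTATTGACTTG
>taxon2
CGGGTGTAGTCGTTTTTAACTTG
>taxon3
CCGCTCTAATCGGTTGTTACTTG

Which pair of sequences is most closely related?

taxon1–taxon2: 4/23 differ, p = 0.174, d = 0.198.
taxon1–taxon3: 6/23 differ, p = 0.261, d = 0.321.
taxon2–taxon3: 7/23 differ, p = 0.304, d = 0.390.
The smallest distance is between taxon1 and taxon2.

taxon1 and taxon2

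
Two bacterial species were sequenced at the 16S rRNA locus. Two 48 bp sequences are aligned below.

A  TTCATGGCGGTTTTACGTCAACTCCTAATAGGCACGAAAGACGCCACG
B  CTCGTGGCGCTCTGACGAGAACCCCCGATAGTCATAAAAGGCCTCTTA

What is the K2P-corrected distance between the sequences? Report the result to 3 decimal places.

0.605

Of 48 sites, 12 differences are transitions and 7 are transversions, so P = 12/48 = 0.25 and Q = 7/48 ≈ 0.145833.
Under the Kimura two-parameter model, d = −½ ln(1 − 2P − Q) − ¼ ln(1 − 2Q).
1 − 2P − Q = 0.354167, giving −½ ln(0.354167) = 0.518993.
1 − 2Q = 0.708334, giving −¼ ln(0.708334) = 0.086210.
d = 0.518993 + 0.086210 = 0.605203.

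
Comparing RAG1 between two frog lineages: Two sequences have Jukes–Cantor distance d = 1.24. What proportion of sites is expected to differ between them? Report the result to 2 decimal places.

0.61

p = (3/4)(1 − e^(−4d/3)) = 0.75 × (1 − e^(-1.653333)) = 0.75 × (1 − 0.191411) = 0.606442.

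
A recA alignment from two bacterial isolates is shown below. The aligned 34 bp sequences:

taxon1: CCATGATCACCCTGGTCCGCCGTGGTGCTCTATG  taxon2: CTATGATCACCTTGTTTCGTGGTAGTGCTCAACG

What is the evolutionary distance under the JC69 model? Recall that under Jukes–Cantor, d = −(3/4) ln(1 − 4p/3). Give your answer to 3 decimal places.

0.326

The sequences differ at 9 of 34 sites (2, 12, 15, 17, 20, 21, 24, 31, 33), so p = 9/34 ≈ 0.264706.
d = −(3/4) ln(1 − 4p/3) = −0.75 ln(1 − 0.352941) = −0.75 ln(0.647059)
  = −0.75 × (-0.435318) = 0.326489 substitutions/site.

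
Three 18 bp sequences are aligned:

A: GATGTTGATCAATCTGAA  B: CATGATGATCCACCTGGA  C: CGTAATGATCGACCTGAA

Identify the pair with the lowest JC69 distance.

A–B: 5/18 differ, p = 0.278, d = 0.347.
A–C: 6/18 differ, p = 0.333, d = 0.441.
B–C: 4/18 differ, p = 0.222, d = 0.264.
The smallest distance is between B and C.

B and C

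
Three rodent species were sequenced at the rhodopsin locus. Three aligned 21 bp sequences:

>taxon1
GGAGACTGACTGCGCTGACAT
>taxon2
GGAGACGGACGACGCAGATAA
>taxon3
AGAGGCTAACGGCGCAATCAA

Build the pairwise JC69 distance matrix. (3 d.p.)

d(taxon1,taxon2) = 0.360, d(taxon1,taxon3) = 0.532, d(taxon2,taxon3) = 0.532

taxon1–taxon2: 6/21 sites differ → p ≈ 0.285714, d = −0.75 ln(1 − 0.380952) = 0.359679 ≈ 0.360.
taxon1–taxon3: 8/21 sites differ → p ≈ 0.380952, d = −0.75 ln(1 − 0.507936) = 0.531860 ≈ 0.532.
taxon2–taxon3: 8/21 sites differ → p ≈ 0.380952, d = −0.75 ln(1 − 0.507936) = 0.531860 ≈ 0.532.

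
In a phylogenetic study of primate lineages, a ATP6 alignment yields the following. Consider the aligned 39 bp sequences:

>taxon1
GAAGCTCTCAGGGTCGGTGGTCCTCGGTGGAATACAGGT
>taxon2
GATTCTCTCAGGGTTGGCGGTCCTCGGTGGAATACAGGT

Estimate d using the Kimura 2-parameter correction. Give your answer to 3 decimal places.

Of 39 sites, 2 differences are transitions and 2 are transversions, so P = 2/39 ≈ 0.051282 and Q = 2/39 ≈ 0.051282.
Under the Kimura two-parameter model, d = −½ ln(1 − 2P − Q) − ¼ ln(1 − 2Q).
1 − 2P − Q = 0.846154, giving −½ ln(0.846154) = 0.083527.
1 − 2Q = 0.897436, giving −¼ ln(0.897436) = 0.027053.
d = 0.083527 + 0.027053 = 0.110580.

0.111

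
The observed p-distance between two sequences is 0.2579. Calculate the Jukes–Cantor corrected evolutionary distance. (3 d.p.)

d = −(3/4) ln(1 − 4p/3) = −0.75 ln(1 − 0.343867) = −0.75 ln(0.656133)
  = −0.75 × (-0.421392) = 0.316044 substitutions/site.

0.316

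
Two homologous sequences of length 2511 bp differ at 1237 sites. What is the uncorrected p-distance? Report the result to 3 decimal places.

p = 1237/2511 = 0.492632… ≈ 0.493 (to 3 d.p.).

0.493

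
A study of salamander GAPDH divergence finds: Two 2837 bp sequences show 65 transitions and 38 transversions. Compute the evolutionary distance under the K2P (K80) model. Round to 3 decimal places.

P = 65/2837 ≈ 0.022912 and Q = 38/2837 ≈ 0.013394.
Under the Kimura two-parameter model, d = −½ ln(1 − 2P − Q) − ¼ ln(1 − 2Q).
1 − 2P − Q = 0.940782, giving −½ ln(0.940782) = 0.030522.
1 − 2Q = 0.973212, giving −¼ ln(0.973212) = 0.006788.
d = 0.030522 + 0.006788 = 0.037310.

0.037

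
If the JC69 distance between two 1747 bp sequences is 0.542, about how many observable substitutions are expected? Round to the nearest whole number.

Invert JC69: p = (3/4)(1 − e^(−4d/3)) = 0.75 × (1 − e^(-0.722667)) = 0.75 × (1 − 0.485456) = 0.385908.
Expected differing sites = pL ≈ 0.385908 × 1747 = 674.181276 ≈ 674.

674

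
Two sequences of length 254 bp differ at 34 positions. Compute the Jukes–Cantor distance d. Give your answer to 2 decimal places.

0.15

p = 34/254 ≈ 0.133858.
d = −(3/4) ln(1 − 4p/3) = −0.75 ln(1 − 0.178477) = −0.75 ln(0.821523)
  = −0.75 × (-0.196595) = 0.147446 substitutions/site.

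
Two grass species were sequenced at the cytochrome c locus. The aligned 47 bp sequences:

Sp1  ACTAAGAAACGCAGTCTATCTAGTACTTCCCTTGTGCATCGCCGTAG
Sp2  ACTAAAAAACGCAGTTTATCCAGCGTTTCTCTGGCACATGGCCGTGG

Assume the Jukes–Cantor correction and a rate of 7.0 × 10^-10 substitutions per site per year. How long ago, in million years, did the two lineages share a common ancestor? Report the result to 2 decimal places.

222.94

The sequences differ at 12 of 47 sites, so p = 12/47 ≈ 0.255319.
d = −(3/4) ln(1 − 4p/3) = −0.75 ln(1 − 0.340425) = −0.75 ln(0.659575)
  = −0.75 × (-0.416160) = 0.312120 substitutions/site.
Under a molecular clock d = 2μt, so t = d/(2μ) = 0.312120 / (2 × 7.0 × 10^-10) = 222.94 million years.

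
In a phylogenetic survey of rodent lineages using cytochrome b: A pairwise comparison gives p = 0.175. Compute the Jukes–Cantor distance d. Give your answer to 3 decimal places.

d = −(3/4) ln(1 − 4p/3) = −0.75 ln(1 − 0.233333) = −0.75 ln(0.766667)
  = −0.75 × (-0.265703) = 0.199277 substitutions/site.

0.199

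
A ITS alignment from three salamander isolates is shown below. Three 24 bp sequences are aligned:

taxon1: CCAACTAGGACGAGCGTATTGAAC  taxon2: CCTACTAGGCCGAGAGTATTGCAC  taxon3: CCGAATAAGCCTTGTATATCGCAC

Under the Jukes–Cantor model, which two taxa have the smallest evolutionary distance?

taxon1 and taxon2

taxon1–taxon2: 4/24 differ, p = 0.167, d = 0.188.
taxon1–taxon3: 10/24 differ, p = 0.417, d = 0.608.
taxon2–taxon3: 8/24 differ, p = 0.333, d = 0.441.
The smallest distance is between taxon1 and taxon2.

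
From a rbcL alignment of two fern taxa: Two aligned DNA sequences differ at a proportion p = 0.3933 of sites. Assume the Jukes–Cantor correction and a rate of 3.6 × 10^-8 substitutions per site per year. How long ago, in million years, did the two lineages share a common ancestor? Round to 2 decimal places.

7.74

d = −(3/4) ln(1 − 4p/3) = −0.75 ln(1 − 0.5244) = −0.75 ln(0.4756)
  = −0.75 × (-0.743178) = 0.557384 substitutions/site.
Under a molecular clock d = 2μt, so t = d/(2μ) = 0.557384 / (2 × 3.6 × 10^-8) = 7.74 million years.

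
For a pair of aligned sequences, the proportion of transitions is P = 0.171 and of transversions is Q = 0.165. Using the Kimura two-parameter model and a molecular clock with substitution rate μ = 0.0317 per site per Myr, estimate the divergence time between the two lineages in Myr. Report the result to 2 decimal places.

7.16

Under the Kimura two-parameter model, d = −½ ln(1 − 2P − Q) − ¼ ln(1 − 2Q).
1 − 2P − Q = 0.493, giving −½ ln(0.493) = 0.353623.
1 − 2Q = 0.67, giving −¼ ln(0.67) = 0.100119.
d = 0.353623 + 0.100119 = 0.453742.
Under a molecular clock d = 2μt, so t = d/(2μ) = 0.453742 / (2 × 0.0317) = 7.16 Myr.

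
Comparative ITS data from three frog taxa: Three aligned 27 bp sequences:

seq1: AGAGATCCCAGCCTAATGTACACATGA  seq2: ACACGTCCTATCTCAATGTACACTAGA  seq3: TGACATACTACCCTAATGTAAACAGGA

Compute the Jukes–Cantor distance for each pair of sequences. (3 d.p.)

seq1–seq2: 9/27 sites differ → p ≈ 0.333333, d = −0.75 ln(1 − 0.444444) = 0.440839 ≈ 0.441.
seq1–seq3: 7/27 sites differ → p ≈ 0.259259, d = −0.75 ln(1 − 0.345679) = 0.318118 ≈ 0.318.
seq2–seq3: 10/27 sites differ → p ≈ 0.37037, d = −0.75 ln(1 − 0.493827) = 0.510658 ≈ 0.511.

d(seq1,seq2) = 0.441, d(seq1,seq3) = 0.318, d(seq2,seq3) = 0.511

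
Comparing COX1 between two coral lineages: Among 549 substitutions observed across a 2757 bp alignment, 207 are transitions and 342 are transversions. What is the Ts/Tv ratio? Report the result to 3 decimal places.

R = 207/342 = 0.605263… ≈ 0.605 (to 3 d.p.).

0.605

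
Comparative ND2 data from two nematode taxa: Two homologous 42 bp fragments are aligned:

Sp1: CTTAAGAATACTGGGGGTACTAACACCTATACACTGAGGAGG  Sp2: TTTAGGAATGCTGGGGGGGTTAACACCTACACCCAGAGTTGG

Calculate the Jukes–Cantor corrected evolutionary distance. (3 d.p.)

The sequences differ at 11 of 42 sites, so p = 11/42 ≈ 0.261905.
d = −(3/4) ln(1 − 4p/3) = −0.75 ln(1 − 0.349207) = −0.75 ln(0.650793)
  = −0.75 × (-0.429564) = 0.322173 substitutions/site.

0.322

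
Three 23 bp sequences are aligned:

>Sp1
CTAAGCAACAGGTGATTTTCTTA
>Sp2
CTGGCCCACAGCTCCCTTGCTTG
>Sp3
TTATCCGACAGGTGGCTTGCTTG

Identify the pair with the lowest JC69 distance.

Sp1–Sp2: 10/23 differ, p = 0.435, d = 0.650.
Sp1–Sp3: 8/23 differ, p = 0.348, d = 0.467.
Sp2–Sp3: 7/23 differ, p = 0.304, d = 0.390.
The smallest distance is between Sp2 and Sp3.

Sp2 and Sp3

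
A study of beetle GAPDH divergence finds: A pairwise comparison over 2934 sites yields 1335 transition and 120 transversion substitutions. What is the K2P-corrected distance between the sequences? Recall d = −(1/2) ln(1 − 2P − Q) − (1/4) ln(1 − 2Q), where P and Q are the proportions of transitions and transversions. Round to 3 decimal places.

P = 1335/2934 ≈ 0.45501 and Q = 120/2934 ≈ 0.0409.
Under the Kimura two-parameter model, d = −½ ln(1 − 2P − Q) − ¼ ln(1 − 2Q).
1 − 2P − Q = 0.04908, giving −½ ln(0.04908) = 1.507152.
1 − 2Q = 0.9182, giving −¼ ln(0.9182) = 0.021335.
d = 1.507152 + 0.021335 = 1.528487.

1.528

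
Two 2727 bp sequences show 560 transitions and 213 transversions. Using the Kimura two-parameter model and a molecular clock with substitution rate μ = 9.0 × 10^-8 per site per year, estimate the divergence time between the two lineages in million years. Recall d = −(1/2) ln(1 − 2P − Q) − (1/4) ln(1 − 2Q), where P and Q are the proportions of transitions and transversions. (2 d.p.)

2.10

P = 560/2727 ≈ 0.205354 and Q = 213/2727 ≈ 0.078108.
Under the Kimura two-parameter model, d = −½ ln(1 − 2P − Q) − ¼ ln(1 − 2Q).
1 − 2P − Q = 0.511184, giving −½ ln(0.511184) = 0.335513.
1 − 2Q = 0.843784, giving −¼ ln(0.843784) = 0.042465.
d = 0.335513 + 0.042465 = 0.377978.
Under a molecular clock d = 2μt, so t = d/(2μ) = 0.377978 / (2 × 9.0 × 10^-8) = 2.10 million years.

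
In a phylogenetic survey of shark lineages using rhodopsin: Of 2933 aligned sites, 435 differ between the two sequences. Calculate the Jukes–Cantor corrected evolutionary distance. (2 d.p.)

0.17

p = 435/2933 ≈ 0.148312.
d = −(3/4) ln(1 − 4p/3) = −0.75 ln(1 − 0.197749) = −0.75 ln(0.802251)
  = −0.75 × (-0.220334) = 0.165251 substitutions/site.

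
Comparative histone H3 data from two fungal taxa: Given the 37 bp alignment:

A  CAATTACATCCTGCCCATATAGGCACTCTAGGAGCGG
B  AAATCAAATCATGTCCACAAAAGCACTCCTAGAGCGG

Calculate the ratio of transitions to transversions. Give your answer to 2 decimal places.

1.20

Transitions are A↔G and C↔T; transversions are all other mismatches.
Transitions: 6. Transversions: 5.
R = 6/5 = 1.20.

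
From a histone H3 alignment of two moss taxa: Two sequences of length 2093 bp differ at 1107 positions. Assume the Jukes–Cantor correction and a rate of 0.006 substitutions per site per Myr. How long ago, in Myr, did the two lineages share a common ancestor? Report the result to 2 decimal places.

76.34

p = 1107/2093 ≈ 0.528906.
d = −(3/4) ln(1 − 4p/3) = −0.75 ln(1 − 0.705208) = −0.75 ln(0.294792)
  = −0.75 × (-1.221485) = 0.916114 substitutions/site.
Under a molecular clock d = 2μt, so t = d/(2μ) = 0.916114 / (2 × 0.006) = 76.34 Myr.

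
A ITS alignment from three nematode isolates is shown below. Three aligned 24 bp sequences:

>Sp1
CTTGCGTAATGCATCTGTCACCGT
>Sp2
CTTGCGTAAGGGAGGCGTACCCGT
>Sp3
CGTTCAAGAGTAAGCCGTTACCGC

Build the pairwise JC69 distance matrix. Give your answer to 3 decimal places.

Sp1–Sp2: 7/24 sites differ → p ≈ 0.291667, d = −0.75 ln(1 − 0.388889) = 0.369358 ≈ 0.369.
Sp1–Sp3: 12/24 sites differ → p = 0.5, d = −0.75 ln(1 − 0.666667) = 0.823960 ≈ 0.824.
Sp2–Sp3: 11/24 sites differ → p ≈ 0.458333, d = −0.75 ln(1 − 0.611111) = 0.708346 ≈ 0.708.

d(Sp1,Sp2) = 0.369, d(Sp1,Sp3) = 0.824, d(Sp2,Sp3) = 0.708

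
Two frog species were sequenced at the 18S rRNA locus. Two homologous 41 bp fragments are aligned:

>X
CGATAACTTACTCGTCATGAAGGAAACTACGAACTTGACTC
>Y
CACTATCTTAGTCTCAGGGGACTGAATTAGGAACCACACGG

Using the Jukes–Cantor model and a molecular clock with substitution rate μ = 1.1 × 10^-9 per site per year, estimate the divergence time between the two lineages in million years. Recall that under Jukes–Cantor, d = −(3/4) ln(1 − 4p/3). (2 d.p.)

The sequences differ at 20 of 41 sites, so p = 20/41 ≈ 0.487805.
d = −(3/4) ln(1 − 4p/3) = −0.75 ln(1 − 0.650407) = −0.75 ln(0.349593)
  = −0.75 × (-1.050986) = 0.788240 substitutions/site.
Under a molecular clock d = 2μt, so t = d/(2μ) = 0.788240 / (2 × 1.1 × 10^-9) = 358.29 million years.

358.29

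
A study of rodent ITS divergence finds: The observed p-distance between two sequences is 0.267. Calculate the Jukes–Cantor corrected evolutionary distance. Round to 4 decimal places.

d = −(3/4) ln(1 − 4p/3) = −0.75 ln(1 − 0.356) = −0.75 ln(0.644)
  = −0.75 × (-0.440057) = 0.330043 substitutions/site.

0.3300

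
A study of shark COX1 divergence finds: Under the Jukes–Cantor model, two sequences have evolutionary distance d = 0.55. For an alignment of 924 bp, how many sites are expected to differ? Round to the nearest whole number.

Invert JC69: p = (3/4)(1 − e^(−4d/3)) = 0.75 × (1 − e^(-0.733333)) = 0.75 × (1 − 0.480305) = 0.389771.
Expected differing sites = pL ≈ 0.389771 × 924 = 360.148404 ≈ 360.

360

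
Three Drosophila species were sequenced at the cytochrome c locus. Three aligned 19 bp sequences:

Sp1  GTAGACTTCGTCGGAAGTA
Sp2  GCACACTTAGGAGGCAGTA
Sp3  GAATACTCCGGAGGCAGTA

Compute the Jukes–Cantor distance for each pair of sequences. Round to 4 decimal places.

Sp1–Sp2: 6/19 sites differ → p ≈ 0.315789, d = −0.75 ln(1 − 0.421052) = 0.409907 ≈ 0.4099.
Sp1–Sp3: 6/19 sites differ → p ≈ 0.315789, d = −0.75 ln(1 − 0.421052) = 0.409907 ≈ 0.4099.
Sp2–Sp3: 4/19 sites differ → p ≈ 0.210526, d = −0.75 ln(1 − 0.280701) = 0.247109 ≈ 0.2471.

d(Sp1,Sp2) = 0.4099, d(Sp1,Sp3) = 0.4099, d(Sp2,Sp3) = 0.2471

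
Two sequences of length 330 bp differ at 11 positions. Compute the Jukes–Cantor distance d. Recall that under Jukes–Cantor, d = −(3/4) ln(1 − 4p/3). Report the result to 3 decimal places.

0.034

p = 11/330 ≈ 0.033333.
d = −(3/4) ln(1 − 4p/3) = −0.75 ln(1 − 0.044444) = −0.75 ln(0.955556)
  = −0.75 × (-0.045462) = 0.034097 substitutions/site.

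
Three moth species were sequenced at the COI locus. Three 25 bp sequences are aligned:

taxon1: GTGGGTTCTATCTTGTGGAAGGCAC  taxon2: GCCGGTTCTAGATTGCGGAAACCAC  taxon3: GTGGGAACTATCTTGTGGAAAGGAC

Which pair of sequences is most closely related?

taxon1 and taxon3

taxon1–taxon2: 7/25 differ, p = 0.280, d = 0.351.
taxon1–taxon3: 4/25 differ, p = 0.160, d = 0.180.
taxon2–taxon3: 9/25 differ, p = 0.360, d = 0.490.
The smallest distance is between taxon1 and taxon3.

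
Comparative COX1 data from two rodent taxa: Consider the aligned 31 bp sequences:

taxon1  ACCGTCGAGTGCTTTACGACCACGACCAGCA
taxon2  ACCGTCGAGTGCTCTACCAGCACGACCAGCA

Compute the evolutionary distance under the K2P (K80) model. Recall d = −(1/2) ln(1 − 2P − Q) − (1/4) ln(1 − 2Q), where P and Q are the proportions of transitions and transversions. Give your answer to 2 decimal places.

Of 31 sites, 1 differences are transitions and 2 are transversions, so P = 1/31 ≈ 0.032258 and Q = 2/31 ≈ 0.064516.
Under the Kimura two-parameter model, d = −½ ln(1 − 2P − Q) − ¼ ln(1 − 2Q).
1 − 2P − Q = 0.870968, giving −½ ln(0.870968) = 0.069075.
1 − 2Q = 0.870968, giving −¼ ln(0.870968) = 0.034538.
d = 0.069075 + 0.034538 = 0.103613.

0.10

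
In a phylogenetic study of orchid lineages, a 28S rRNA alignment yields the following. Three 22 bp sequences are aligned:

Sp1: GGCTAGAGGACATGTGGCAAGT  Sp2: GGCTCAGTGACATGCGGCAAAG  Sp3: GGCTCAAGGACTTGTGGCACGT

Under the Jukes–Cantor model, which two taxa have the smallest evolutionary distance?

Sp1 and Sp3

Sp1–Sp2: 7/22 differ, p = 0.318, d = 0.414.
Sp1–Sp3: 4/22 differ, p = 0.182, d = 0.208.
Sp2–Sp3: 7/22 differ, p = 0.318, d = 0.414.
The smallest distance is between Sp1 and Sp3.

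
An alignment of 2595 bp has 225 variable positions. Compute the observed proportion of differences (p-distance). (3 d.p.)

p = 225/2595 = 0.086705… ≈ 0.087 (to 3 d.p.).

0.087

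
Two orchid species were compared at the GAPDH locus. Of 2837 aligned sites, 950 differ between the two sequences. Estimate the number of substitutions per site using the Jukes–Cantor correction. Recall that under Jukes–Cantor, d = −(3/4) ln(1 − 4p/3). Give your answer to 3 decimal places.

p = 950/2837 ≈ 0.334861.
d = −(3/4) ln(1 − 4p/3) = −0.75 ln(1 − 0.446481) = −0.75 ln(0.553519)
  = −0.75 × (-0.591459) = 0.443594 substitutions/site.

0.444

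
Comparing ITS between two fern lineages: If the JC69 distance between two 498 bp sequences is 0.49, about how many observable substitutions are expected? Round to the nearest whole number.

Invert JC69: p = (3/4)(1 − e^(−4d/3)) = 0.75 × (1 − e^(-0.653333)) = 0.75 × (1 − 0.520309) = 0.359768.
Expected differing sites = pL ≈ 0.359768 × 498 = 179.164464 ≈ 179.

179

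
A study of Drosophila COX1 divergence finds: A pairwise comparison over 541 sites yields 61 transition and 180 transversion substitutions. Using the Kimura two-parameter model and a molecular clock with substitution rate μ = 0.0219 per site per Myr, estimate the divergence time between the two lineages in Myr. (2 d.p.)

P = 61/541 ≈ 0.112754 and Q = 180/541 ≈ 0.332717.
Under the Kimura two-parameter model, d = −½ ln(1 − 2P − Q) − ¼ ln(1 − 2Q).
1 − 2P − Q = 0.441775, giving −½ ln(0.441775) = 0.408477.
1 − 2Q = 0.334566, giving −¼ ln(0.334566) = 0.273730.
d = 0.408477 + 0.273730 = 0.682207.
Under a molecular clock d = 2μt, so t = d/(2μ) = 0.682207 / (2 × 0.0219) = 15.58 Myr.

15.58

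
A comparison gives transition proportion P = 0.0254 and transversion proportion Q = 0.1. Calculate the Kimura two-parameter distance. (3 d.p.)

Under the Kimura two-parameter model, d = −½ ln(1 − 2P − Q) − ¼ ln(1 − 2Q).
1 − 2P − Q = 0.8492, giving −½ ln(0.8492) = 0.081730.
1 − 2Q = 0.8, giving −¼ ln(0.8) = 0.055786.
d = 0.081730 + 0.055786 = 0.137516.

0.138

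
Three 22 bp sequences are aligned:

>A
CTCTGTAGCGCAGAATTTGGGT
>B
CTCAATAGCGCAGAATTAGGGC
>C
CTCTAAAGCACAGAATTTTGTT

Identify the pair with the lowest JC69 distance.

A–B: 4/22 differ, p = 0.182, d = 0.208.
A–C: 5/22 differ, p = 0.227, d = 0.271.
B–C: 7/22 differ, p = 0.318, d = 0.414.
The smallest distance is between A and B.

A and B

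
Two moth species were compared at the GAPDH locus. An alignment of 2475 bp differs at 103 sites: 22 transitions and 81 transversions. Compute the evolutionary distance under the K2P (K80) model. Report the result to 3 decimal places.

P = 22/2475 ≈ 0.008889 and Q = 81/2475 ≈ 0.032727.
Under the Kimura two-parameter model, d = −½ ln(1 − 2P − Q) − ¼ ln(1 − 2Q).
1 − 2P − Q = 0.949495, giving −½ ln(0.949495) = 0.025913.
1 − 2Q = 0.934546, giving −¼ ln(0.934546) = 0.016924.
d = 0.025913 + 0.016924 = 0.042837.

0.043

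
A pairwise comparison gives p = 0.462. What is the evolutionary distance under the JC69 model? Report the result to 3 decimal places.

d = −(3/4) ln(1 − 4p/3) = −0.75 ln(1 − 0.616) = −0.75 ln(0.384)
  = −0.75 × (-0.957113) = 0.717835 substitutions/site.

0.718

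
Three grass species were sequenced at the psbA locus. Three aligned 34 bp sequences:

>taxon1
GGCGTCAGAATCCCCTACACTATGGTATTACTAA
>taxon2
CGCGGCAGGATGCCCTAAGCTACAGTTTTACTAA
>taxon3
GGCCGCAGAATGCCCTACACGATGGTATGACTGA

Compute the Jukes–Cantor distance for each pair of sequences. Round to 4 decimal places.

taxon1–taxon2: 9/34 sites differ → p ≈ 0.264706, d = −0.75 ln(1 − 0.352941) = 0.326488 ≈ 0.3265.
taxon1–taxon3: 6/34 sites differ → p ≈ 0.176471, d = −0.75 ln(1 − 0.235295) = 0.201199 ≈ 0.2012.
taxon2–taxon3: 11/34 sites differ → p ≈ 0.323529, d = −0.75 ln(1 − 0.431372) = 0.423397 ≈ 0.4234.

d(taxon1,taxon2) = 0.3265, d(taxon1,taxon3) = 0.2012, d(taxon2,taxon3) = 0.4234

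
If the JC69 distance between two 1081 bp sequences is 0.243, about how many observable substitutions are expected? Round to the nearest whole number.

Invert JC69: p = (3/4)(1 − e^(−4d/3)) = 0.75 × (1 − e^(-0.324)) = 0.75 × (1 − 0.723250) = 0.207563.
Expected differing sites = pL ≈ 0.207563 × 1081 = 224.375603 ≈ 224.

224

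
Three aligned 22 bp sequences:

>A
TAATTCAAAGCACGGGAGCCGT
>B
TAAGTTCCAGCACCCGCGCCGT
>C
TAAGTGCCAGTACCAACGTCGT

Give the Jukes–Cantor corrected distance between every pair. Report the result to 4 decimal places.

d(A,B) = 0.4141, d(A,C) = 0.6987, d(B,C) = 0.2708

A–B: 7/22 sites differ → p ≈ 0.318182, d = −0.75 ln(1 − 0.424243) = 0.414052 ≈ 0.4141.
A–C: 10/22 sites differ → p ≈ 0.454545, d = −0.75 ln(1 − 0.60606) = 0.698667 ≈ 0.6987.
B–C: 5/22 sites differ → p ≈ 0.227273, d = −0.75 ln(1 − 0.303031) = 0.270761 ≈ 0.2708.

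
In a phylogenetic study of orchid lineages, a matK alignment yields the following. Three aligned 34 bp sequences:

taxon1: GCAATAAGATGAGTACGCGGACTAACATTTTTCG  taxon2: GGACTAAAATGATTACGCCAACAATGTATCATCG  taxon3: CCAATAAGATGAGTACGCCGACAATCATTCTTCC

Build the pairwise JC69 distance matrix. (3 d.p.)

taxon1–taxon2: 13/34 sites differ → p ≈ 0.382353, d = −0.75 ln(1 − 0.509804) = 0.534712 ≈ 0.535.
taxon1–taxon3: 6/34 sites differ → p ≈ 0.176471, d = −0.75 ln(1 − 0.235295) = 0.201199 ≈ 0.201.
taxon2–taxon3: 11/34 sites differ → p ≈ 0.323529, d = −0.75 ln(1 − 0.431372) = 0.423397 ≈ 0.423.

d(taxon1,taxon2) = 0.535, d(taxon1,taxon3) = 0.201, d(taxon2,taxon3) = 0.423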